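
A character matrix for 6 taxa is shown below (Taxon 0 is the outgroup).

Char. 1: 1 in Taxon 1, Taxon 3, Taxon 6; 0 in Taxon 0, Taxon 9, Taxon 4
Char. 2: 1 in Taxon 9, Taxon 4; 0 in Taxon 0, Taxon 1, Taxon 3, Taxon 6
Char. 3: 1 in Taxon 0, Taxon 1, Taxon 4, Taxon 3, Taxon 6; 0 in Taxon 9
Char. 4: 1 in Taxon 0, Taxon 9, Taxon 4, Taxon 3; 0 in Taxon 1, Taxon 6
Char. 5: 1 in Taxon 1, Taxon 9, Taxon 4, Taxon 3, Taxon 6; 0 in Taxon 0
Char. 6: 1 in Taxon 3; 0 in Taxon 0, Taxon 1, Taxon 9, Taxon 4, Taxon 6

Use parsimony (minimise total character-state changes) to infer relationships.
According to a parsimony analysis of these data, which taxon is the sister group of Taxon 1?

Character polarity is set by the outgroup: the derived state is whichever differs from the outgroup's state, so for Char. 3, Char. 4 the derived state is '0', and for the remaining characters it is '1'.
Char. 1 (derived state '1') is shared by Taxon 1, Taxon 3, and Taxon 6 — a synapomorphy uniting that clade.
Char. 2: derived state '1' in Taxon 4 and Taxon 9 only — synapomorphy for {Taxon 4, Taxon 9}.
Char. 3 (derived state '0') is unique to Taxon 9 (autapomorphy; uninformative for grouping).
Only Taxon 1 and Taxon 6 show the derived state '0' for Char. 4, supporting them as a clade.
All ingroup taxa share the derived state '1' for Char. 5; it defines the ingroup but does not resolve relationships within it.
Char. 6 (derived state '1') is unique to Taxon 3 (autapomorphy; uninformative for grouping).
Most parsimonious ingroup topology: (((Taxon 1,Taxon 6),Taxon 3),(Taxon 9,Taxon 4)).
Taxon 1 and Taxon 6 form a cherry on this tree, so they are sister taxa.

Taxon 6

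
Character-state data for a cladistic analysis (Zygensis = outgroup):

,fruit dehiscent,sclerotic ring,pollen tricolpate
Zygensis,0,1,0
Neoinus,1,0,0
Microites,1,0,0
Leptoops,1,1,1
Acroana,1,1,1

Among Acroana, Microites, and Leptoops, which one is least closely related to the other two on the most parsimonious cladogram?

Microites

Character polarity is set by the outgroup: the derived state is whichever differs from the outgroup's state, so for sclerotic ring the derived state is '0', and for the remaining characters it is '1'.
All ingroup taxa share the derived state '1' for fruit dehiscent; it defines the ingroup but does not resolve relationships within it.
Only Microites and Neoinus show the derived state '0' for sclerotic ring, supporting them as a clade.
Only Acroana and Leptoops show the derived state '1' for pollen tricolpate, supporting them as a clade.
Most parsimonious ingroup topology: ((Neoinus,Microites),(Leptoops,Acroana)).
Acroana and Leptoops share a more recent common ancestor with each other than either does with Microites, so Microites is the least closely related of the three.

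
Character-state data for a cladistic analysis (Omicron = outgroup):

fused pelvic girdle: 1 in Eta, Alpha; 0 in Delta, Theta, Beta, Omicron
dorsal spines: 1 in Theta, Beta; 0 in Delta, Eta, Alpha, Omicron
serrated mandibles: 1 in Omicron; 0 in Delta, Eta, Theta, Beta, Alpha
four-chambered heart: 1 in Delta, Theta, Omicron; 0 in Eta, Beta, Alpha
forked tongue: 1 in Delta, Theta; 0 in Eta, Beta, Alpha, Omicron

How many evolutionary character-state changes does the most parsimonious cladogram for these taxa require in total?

Character polarity is set by the outgroup: the derived state is whichever differs from the outgroup's state, so for serrated mandibles, four-chambered heart the derived state is '0', and for the remaining characters it is '1'.
fused pelvic girdle (derived state '1') is shared by Alpha and Eta — a synapomorphy uniting that clade.
dorsal spines groups Beta and Theta, which is incompatible with the clades supported by the remaining characters; treating it as convergent (homoplasy) costs fewer steps than any alternative tree.
All ingroup taxa share the derived state '0' for serrated mandibles; it defines the ingroup but does not resolve relationships within it.
four-chambered heart (derived state '0') is shared by Alpha, Beta, and Eta — a synapomorphy uniting that clade.
forked tongue: derived state '1' in Delta and Theta only — synapomorphy for {Delta, Theta}.
Most parsimonious ingroup topology: ((Delta,Theta),((Eta,Alpha),Beta)).
Changes per character on this tree: fused pelvic girdle: 1; dorsal spines: 2; serrated mandibles: 1; four-chambered heart: 1; forked tongue: 1.
Total = 6.

6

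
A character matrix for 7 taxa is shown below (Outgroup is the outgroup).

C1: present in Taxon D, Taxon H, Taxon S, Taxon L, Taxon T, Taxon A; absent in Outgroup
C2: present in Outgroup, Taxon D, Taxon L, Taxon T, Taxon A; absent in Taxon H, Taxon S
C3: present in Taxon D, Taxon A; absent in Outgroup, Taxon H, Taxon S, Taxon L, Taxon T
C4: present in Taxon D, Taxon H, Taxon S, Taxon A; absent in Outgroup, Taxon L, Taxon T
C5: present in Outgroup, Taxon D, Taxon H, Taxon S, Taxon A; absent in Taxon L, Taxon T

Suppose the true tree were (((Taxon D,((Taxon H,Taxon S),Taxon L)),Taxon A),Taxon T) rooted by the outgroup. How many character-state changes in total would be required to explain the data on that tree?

8

Map each character onto (((Taxon D,((Taxon H,Taxon S),Taxon L)),Taxon A),Taxon T) (rooted by Outgroup) and count the minimum state changes it requires (Fitch parsimony):
C1: 1; C2: 1; C3: 2; C4: 2; C5: 2.
Total tree length = 8.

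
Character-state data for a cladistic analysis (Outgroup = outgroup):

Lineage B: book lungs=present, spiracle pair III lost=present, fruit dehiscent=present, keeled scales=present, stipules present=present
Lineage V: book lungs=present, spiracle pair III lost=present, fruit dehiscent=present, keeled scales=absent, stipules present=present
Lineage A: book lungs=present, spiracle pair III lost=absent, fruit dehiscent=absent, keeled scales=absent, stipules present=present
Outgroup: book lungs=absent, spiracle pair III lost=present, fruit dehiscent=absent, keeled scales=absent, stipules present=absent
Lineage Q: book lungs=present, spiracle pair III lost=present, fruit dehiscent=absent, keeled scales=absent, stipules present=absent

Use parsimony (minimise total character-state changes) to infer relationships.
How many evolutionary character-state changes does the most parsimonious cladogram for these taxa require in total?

Character polarity is set by the outgroup: the derived state is whichever differs from the outgroup's state, so for spiracle pair III lost the derived state is 'absent', and for the remaining characters it is 'present'.
All ingroup taxa share the derived state 'present' for book lungs; it defines the ingroup but does not resolve relationships within it.
spiracle pair III lost: derived state 'absent' in Lineage A only — an autapomorphy, so it tells us nothing about relationships among taxa.
fruit dehiscent: derived state 'present' in Lineage B and Lineage V only — synapomorphy for {Lineage B, Lineage V}.
keeled scales (derived state 'present') is unique to Lineage B (autapomorphy; uninformative for grouping).
stipules present (derived state 'present') is shared by Lineage A, Lineage B, and Lineage V — a synapomorphy uniting that clade.
Most parsimonious ingroup topology: (((Lineage B,Lineage V),Lineage A),Lineage Q).
Changes per character on this tree: book lungs: 1; spiracle pair III lost: 1; fruit dehiscent: 1; keeled scales: 1; stipules present: 1.
Total = 5.

5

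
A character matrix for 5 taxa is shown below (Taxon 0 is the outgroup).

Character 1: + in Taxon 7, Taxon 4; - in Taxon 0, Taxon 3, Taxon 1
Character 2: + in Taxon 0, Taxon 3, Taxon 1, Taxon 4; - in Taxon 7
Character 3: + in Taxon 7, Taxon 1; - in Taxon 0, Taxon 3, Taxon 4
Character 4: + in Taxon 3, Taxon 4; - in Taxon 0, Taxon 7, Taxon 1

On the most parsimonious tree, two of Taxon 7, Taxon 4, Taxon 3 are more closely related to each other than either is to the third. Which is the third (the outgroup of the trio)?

Taxon 7

Character polarity is set by the outgroup: the derived state is whichever differs from the outgroup's state, so for Character 2 the derived state is '-', and for the remaining characters it is '+'.
Character 1 groups Taxon 4 and Taxon 7, which is incompatible with the clades supported by the remaining characters; treating it as convergent (homoplasy) costs fewer steps than any alternative tree.
Character 2 (derived state '-') is unique to Taxon 7 (autapomorphy; uninformative for grouping).
Character 3 (derived state '+') is shared by Taxon 1 and Taxon 7 — a synapomorphy uniting that clade.
Character 4: derived state '+' in Taxon 3 and Taxon 4 only — synapomorphy for {Taxon 3, Taxon 4}.
Most parsimonious ingroup topology: ((Taxon 7,Taxon 1),(Taxon 3,Taxon 4)).
Taxon 4 and Taxon 3 share a more recent common ancestor with each other than either does with Taxon 7, so Taxon 7 is the least closely related of the three.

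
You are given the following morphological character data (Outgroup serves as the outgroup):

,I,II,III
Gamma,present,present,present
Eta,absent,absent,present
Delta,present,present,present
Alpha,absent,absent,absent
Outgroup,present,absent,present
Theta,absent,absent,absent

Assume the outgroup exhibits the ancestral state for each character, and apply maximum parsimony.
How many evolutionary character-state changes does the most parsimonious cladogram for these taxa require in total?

Character polarity is set by the outgroup: the derived state is whichever differs from the outgroup's state, so for I, III the derived state is 'absent', and for the remaining characters it is 'present'.
Only Alpha, Eta, and Theta show the derived state 'absent' for I, supporting them as a clade.
II (derived state 'present') is shared by Delta and Gamma — a synapomorphy uniting that clade.
Only Alpha and Theta show the derived state 'absent' for III, supporting them as a clade.
Most parsimonious ingroup topology: ((Eta,(Alpha,Theta)),(Delta,Gamma)).
Changes per character on this tree: I: 1; II: 1; III: 1.
Total = 3.

3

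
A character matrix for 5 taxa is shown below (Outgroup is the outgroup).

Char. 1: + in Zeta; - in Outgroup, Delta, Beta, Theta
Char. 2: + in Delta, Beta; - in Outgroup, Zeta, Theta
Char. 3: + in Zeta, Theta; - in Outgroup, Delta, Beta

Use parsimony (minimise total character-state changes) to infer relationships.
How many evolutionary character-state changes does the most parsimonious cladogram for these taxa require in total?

The outgroup has state '-' for every character, so '+' is the derived state throughout.
Char. 1: derived state '+' in Zeta only — an autapomorphy, so it tells us nothing about relationships among taxa.
Char. 2 (derived state '+') is shared by Beta and Delta — a synapomorphy uniting that clade.
Only Theta and Zeta show the derived state '+' for Char. 3, supporting them as a clade.
Most parsimonious ingroup topology: ((Delta,Beta),(Zeta,Theta)).
Changes per character on this tree: Char. 1: 1; Char. 2: 1; Char. 3: 1.
Total = 3.

3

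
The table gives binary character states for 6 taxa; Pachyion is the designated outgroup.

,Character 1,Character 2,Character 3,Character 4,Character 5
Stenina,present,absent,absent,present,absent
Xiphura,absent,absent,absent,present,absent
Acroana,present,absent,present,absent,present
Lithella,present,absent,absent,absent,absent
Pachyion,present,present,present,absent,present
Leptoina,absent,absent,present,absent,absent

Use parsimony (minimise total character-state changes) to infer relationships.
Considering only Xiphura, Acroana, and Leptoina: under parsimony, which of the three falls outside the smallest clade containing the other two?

Acroana

Character polarity is set by the outgroup: the derived state is whichever differs from the outgroup's state, so for Character 1, Character 2, Character 3, Character 5 the derived state is 'absent', and for the remaining characters it is 'present'.
Character 1 (state 'absent') occurs in Leptoina and Xiphura but conflicts with the nesting implied by the other characters — most parsimoniously interpreted as homoplasy.
Character 2 (derived state 'absent') is shared by all ingroup taxa — unites the whole ingroup.
Character 3: derived state 'absent' in Lithella, Stenina, and Xiphura only — synapomorphy for {Lithella, Stenina, Xiphura}.
Character 4 (derived state 'present') is shared by Stenina and Xiphura — a synapomorphy uniting that clade.
Character 5: derived state 'absent' in Leptoina, Lithella, Stenina, and Xiphura only — synapomorphy for {Leptoina, Lithella, Stenina, Xiphura}.
Most parsimonious ingroup topology: ((Leptoina,((Stenina,Xiphura),Lithella)),Acroana).
Leptoina and Xiphura share a more recent common ancestor with each other than either does with Acroana, so Acroana is the least closely related of the three.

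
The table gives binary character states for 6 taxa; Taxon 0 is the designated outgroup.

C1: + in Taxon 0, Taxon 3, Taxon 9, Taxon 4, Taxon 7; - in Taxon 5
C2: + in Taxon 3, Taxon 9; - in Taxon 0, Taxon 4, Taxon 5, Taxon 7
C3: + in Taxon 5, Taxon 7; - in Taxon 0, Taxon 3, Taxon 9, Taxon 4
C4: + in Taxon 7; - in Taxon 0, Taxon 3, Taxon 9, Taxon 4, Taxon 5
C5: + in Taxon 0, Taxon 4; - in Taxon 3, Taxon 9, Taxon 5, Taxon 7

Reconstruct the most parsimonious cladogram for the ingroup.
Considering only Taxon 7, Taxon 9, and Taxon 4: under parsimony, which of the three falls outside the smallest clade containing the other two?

Character polarity is set by the outgroup: the derived state is whichever differs from the outgroup's state, so for C1, C5 the derived state is '-', and for the remaining characters it is '+'.
C1: derived state '-' in Taxon 5 only — an autapomorphy, so it tells us nothing about relationships among taxa.
Only Taxon 3 and Taxon 9 show the derived state '+' for C2, supporting them as a clade.
Only Taxon 5 and Taxon 7 show the derived state '+' for C3, supporting them as a clade.
C4 (derived state '+') is unique to Taxon 7 (autapomorphy; uninformative for grouping).
C5 (derived state '-') is shared by Taxon 3, Taxon 5, Taxon 7, and Taxon 9 — a synapomorphy uniting that clade.
Most parsimonious ingroup topology: (((Taxon 3,Taxon 9),(Taxon 5,Taxon 7)),Taxon 4).
Taxon 9 and Taxon 7 share a more recent common ancestor with each other than either does with Taxon 4, so Taxon 4 is the least closely related of the three.

Taxon 4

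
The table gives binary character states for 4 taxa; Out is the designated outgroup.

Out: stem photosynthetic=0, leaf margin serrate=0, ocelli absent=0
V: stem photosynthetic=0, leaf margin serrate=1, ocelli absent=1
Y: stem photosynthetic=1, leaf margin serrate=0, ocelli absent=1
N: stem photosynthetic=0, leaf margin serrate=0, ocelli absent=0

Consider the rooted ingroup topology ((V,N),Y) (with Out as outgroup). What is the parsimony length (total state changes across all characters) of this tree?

4

Map each character onto ((V,N),Y) (rooted by Out) and count the minimum state changes it requires (Fitch parsimony):
stem photosynthetic: 1; leaf margin serrate: 1; ocelli absent: 2.
Total tree length = 4.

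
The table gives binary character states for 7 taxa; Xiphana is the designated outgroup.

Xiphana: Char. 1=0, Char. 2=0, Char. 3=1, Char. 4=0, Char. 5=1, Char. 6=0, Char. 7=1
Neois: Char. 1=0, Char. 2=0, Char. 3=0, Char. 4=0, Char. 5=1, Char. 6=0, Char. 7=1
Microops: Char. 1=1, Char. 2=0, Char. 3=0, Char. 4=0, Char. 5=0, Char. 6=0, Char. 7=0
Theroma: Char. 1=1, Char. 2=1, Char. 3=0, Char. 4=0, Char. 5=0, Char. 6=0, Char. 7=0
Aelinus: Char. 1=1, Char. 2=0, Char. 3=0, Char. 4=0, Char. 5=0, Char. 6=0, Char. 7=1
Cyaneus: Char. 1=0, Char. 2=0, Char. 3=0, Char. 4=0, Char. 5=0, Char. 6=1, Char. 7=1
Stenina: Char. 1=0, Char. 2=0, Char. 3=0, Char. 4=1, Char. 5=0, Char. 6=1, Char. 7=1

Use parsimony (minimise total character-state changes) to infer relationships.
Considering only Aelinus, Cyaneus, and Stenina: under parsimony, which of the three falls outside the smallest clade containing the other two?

Aelinus

Character polarity is set by the outgroup: the derived state is whichever differs from the outgroup's state, so for Char. 3, Char. 5, Char. 7 the derived state is '0', and for the remaining characters it is '1'.
Char. 1: derived state '1' in Aelinus, Microops, and Theroma only — synapomorphy for {Aelinus, Microops, Theroma}.
Char. 2 (derived state '1') is unique to Theroma (autapomorphy; uninformative for grouping).
All ingroup taxa share the derived state '0' for Char. 3; it defines the ingroup but does not resolve relationships within it.
Char. 4: derived state '1' in Stenina only — an autapomorphy, so it tells us nothing about relationships among taxa.
Char. 5 (derived state '0') is shared by Aelinus, Cyaneus, Microops, Stenina, and Theroma — a synapomorphy uniting that clade.
Char. 6: derived state '1' in Cyaneus and Stenina only — synapomorphy for {Cyaneus, Stenina}.
Only Microops and Theroma show the derived state '0' for Char. 7, supporting them as a clade.
Most parsimonious ingroup topology: (Neois,(((Microops,Theroma),Aelinus),(Cyaneus,Stenina))).
Cyaneus and Stenina share a more recent common ancestor with each other than either does with Aelinus, so Aelinus is the least closely related of the three.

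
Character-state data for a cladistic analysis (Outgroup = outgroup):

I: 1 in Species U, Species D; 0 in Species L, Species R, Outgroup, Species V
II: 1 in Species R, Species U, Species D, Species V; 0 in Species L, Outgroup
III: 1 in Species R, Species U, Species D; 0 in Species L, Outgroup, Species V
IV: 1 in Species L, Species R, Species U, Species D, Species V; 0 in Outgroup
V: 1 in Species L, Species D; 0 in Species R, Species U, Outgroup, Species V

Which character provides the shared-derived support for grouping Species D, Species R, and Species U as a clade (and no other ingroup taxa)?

The outgroup has state '0' for every character, so '1' is the derived state throughout.
I (derived state '1') is shared by Species D and Species U — a synapomorphy uniting that clade.
II (derived state '1') is shared by Species D, Species R, Species U, and Species V — a synapomorphy uniting that clade.
Only Species D, Species R, and Species U show the derived state '1' for III, supporting them as a clade.
All ingroup taxa share the derived state '1' for IV; it defines the ingroup but does not resolve relationships within it.
V (state '1') occurs in Species D and Species L but conflicts with the nesting implied by the other characters — most parsimoniously interpreted as homoplasy.
Most parsimonious ingroup topology: ((Species V,((Species D,Species U),Species R)),Species L).
The clade {Species D, Species R, Species U} is supported by III: its derived state '1' occurs in exactly those taxa and in no other taxon (including the outgroup).

III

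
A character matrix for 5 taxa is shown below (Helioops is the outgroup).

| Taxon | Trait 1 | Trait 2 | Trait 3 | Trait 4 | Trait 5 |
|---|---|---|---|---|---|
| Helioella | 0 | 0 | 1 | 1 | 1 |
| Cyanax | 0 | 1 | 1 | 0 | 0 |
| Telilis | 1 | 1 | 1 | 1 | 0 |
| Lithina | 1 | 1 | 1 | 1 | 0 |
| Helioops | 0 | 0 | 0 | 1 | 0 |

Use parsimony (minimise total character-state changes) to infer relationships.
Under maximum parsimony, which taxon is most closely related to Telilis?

Lithina

Character polarity is set by the outgroup: the derived state is whichever differs from the outgroup's state, so for Trait 4 the derived state is '0', and for the remaining characters it is '1'.
Trait 1 (derived state '1') is shared by Lithina and Telilis — a synapomorphy uniting that clade.
Trait 2: derived state '1' in Cyanax, Lithina, and Telilis only — synapomorphy for {Cyanax, Lithina, Telilis}.
All ingroup taxa share the derived state '1' for Trait 3; it defines the ingroup but does not resolve relationships within it.
Trait 4: derived state '0' in Cyanax only — an autapomorphy, so it tells us nothing about relationships among taxa.
Trait 5 (derived state '1') is unique to Helioella (autapomorphy; uninformative for grouping).
Most parsimonious ingroup topology: (((Lithina,Telilis),Cyanax),Helioella).
Telilis and Lithina form a cherry on this tree, so they are sister taxa.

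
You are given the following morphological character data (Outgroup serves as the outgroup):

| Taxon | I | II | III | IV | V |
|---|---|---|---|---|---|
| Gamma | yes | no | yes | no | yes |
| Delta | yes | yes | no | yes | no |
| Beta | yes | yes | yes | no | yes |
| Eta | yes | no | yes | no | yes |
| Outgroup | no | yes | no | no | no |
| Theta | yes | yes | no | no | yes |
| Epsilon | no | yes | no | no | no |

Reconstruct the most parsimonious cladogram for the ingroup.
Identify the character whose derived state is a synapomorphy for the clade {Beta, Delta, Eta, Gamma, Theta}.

I

Character polarity is set by the outgroup: the derived state is whichever differs from the outgroup's state, so for II the derived state is 'no', and for the remaining characters it is 'yes'.
Only Beta, Delta, Eta, Gamma, and Theta show the derived state 'yes' for I, supporting them as a clade.
II: derived state 'no' in Eta and Gamma only — synapomorphy for {Eta, Gamma}.
III: derived state 'yes' in Beta, Eta, and Gamma only — synapomorphy for {Beta, Eta, Gamma}.
IV (derived state 'yes') is unique to Delta (autapomorphy; uninformative for grouping).
Only Beta, Eta, Gamma, and Theta show the derived state 'yes' for V, supporting them as a clade.
Most parsimonious ingroup topology: ((((Beta,(Eta,Gamma)),Theta),Delta),Epsilon).
The clade {Beta, Delta, Eta, Gamma, Theta} is supported by I: its derived state 'yes' occurs in exactly those taxa and in no other taxon (including the outgroup).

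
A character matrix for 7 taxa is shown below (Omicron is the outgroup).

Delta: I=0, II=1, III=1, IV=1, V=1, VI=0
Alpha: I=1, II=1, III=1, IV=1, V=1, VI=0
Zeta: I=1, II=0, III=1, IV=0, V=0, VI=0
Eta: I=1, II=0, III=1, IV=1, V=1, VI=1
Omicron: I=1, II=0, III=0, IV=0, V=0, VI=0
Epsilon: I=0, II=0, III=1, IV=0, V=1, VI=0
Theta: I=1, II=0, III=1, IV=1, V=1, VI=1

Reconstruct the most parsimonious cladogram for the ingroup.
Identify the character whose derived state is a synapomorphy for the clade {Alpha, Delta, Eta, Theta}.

Character polarity is set by the outgroup: the derived state is whichever differs from the outgroup's state, so for I the derived state is '0', and for the remaining characters it is '1'.
I (state '0') occurs in Delta and Epsilon but conflicts with the nesting implied by the other characters — most parsimoniously interpreted as homoplasy.
II: derived state '1' in Alpha and Delta only — synapomorphy for {Alpha, Delta}.
III (derived state '1') is shared by all ingroup taxa — unites the whole ingroup.
IV: derived state '1' in Alpha, Delta, Eta, and Theta only — synapomorphy for {Alpha, Delta, Eta, Theta}.
V (derived state '1') is shared by Alpha, Delta, Epsilon, Eta, and Theta — a synapomorphy uniting that clade.
Only Eta and Theta show the derived state '1' for VI, supporting them as a clade.
Most parsimonious ingroup topology: ((((Alpha,Delta),(Eta,Theta)),Epsilon),Zeta).
The clade {Alpha, Delta, Eta, Theta} is supported by IV: its derived state '1' occurs in exactly those taxa and in no other taxon (including the outgroup).

IV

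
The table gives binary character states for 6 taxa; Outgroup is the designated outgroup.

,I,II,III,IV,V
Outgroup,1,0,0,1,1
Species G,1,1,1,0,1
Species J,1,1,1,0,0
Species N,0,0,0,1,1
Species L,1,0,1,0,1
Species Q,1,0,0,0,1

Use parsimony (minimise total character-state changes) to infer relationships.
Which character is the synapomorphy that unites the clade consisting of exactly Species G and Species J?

II

Character polarity is set by the outgroup: the derived state is whichever differs from the outgroup's state, so for I, IV, V the derived state is '0', and for the remaining characters it is '1'.
I (derived state '0') is unique to Species N (autapomorphy; uninformative for grouping).
II: derived state '1' in Species G and Species J only — synapomorphy for {Species G, Species J}.
Only Species G, Species J, and Species L show the derived state '1' for III, supporting them as a clade.
Only Species G, Species J, Species L, and Species Q show the derived state '0' for IV, supporting them as a clade.
V: derived state '0' in Species J only — an autapomorphy, so it tells us nothing about relationships among taxa.
Most parsimonious ingroup topology: ((((Species G,Species J),Species L),Species Q),Species N).
The clade {Species G, Species J} is supported by II: its derived state '1' occurs in exactly those taxa and in no other taxon (including the outgroup).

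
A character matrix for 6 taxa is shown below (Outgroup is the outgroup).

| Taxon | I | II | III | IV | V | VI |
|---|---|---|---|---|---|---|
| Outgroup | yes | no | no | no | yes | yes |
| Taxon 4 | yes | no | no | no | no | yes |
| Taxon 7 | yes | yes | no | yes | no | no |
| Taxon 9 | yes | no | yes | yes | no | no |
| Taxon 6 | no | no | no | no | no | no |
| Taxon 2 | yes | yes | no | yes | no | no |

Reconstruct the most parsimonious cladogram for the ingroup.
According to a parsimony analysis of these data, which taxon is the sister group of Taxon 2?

Taxon 7

Character polarity is set by the outgroup: the derived state is whichever differs from the outgroup's state, so for I, V, VI the derived state is 'no', and for the remaining characters it is 'yes'.
I (derived state 'no') is unique to Taxon 6 (autapomorphy; uninformative for grouping).
II: derived state 'yes' in Taxon 2 and Taxon 7 only — synapomorphy for {Taxon 2, Taxon 7}.
III (derived state 'yes') is unique to Taxon 9 (autapomorphy; uninformative for grouping).
IV: derived state 'yes' in Taxon 2, Taxon 7, and Taxon 9 only — synapomorphy for {Taxon 2, Taxon 7, Taxon 9}.
All ingroup taxa share the derived state 'no' for V; it defines the ingroup but does not resolve relationships within it.
Only Taxon 2, Taxon 6, Taxon 7, and Taxon 9 show the derived state 'no' for VI, supporting them as a clade.
Most parsimonious ingroup topology: (Taxon 4,(((Taxon 7,Taxon 2),Taxon 9),Taxon 6)).
Taxon 2 and Taxon 7 form a cherry on this tree, so they are sister taxa.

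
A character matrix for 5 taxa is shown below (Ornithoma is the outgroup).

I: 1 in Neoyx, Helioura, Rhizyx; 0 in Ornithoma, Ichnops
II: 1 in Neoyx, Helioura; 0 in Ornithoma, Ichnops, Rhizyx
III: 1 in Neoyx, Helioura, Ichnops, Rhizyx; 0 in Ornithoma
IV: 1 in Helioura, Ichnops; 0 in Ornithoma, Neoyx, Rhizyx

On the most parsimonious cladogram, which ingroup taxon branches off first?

Ichnops

The outgroup has state '0' for every character, so '1' is the derived state throughout.
Only Helioura, Neoyx, and Rhizyx show the derived state '1' for I, supporting them as a clade.
II: derived state '1' in Helioura and Neoyx only — synapomorphy for {Helioura, Neoyx}.
All ingroup taxa share the derived state '1' for III; it defines the ingroup but does not resolve relationships within it.
IV (state '1') occurs in Helioura and Ichnops but conflicts with the nesting implied by the other characters — most parsimoniously interpreted as homoplasy.
Most parsimonious ingroup topology: (((Neoyx,Helioura),Rhizyx),Ichnops).
Ichnops is sister to the clade containing all other ingroup taxa, so it is the earliest-diverging (most basal) ingroup lineage.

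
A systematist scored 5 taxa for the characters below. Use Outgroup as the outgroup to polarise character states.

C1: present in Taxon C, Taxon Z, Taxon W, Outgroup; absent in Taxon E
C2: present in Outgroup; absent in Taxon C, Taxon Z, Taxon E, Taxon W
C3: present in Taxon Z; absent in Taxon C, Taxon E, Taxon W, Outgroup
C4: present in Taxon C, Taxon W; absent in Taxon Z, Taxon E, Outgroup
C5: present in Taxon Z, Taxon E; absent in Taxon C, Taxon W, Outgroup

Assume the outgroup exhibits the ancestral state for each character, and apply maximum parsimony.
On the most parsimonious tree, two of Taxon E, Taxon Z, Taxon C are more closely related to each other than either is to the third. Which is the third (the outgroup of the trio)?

Character polarity is set by the outgroup: the derived state is whichever differs from the outgroup's state, so for C1, C2 the derived state is 'absent', and for the remaining characters it is 'present'.
C1 (derived state 'absent') is unique to Taxon E (autapomorphy; uninformative for grouping).
All ingroup taxa share the derived state 'absent' for C2; it defines the ingroup but does not resolve relationships within it.
C3 (derived state 'present') is unique to Taxon Z (autapomorphy; uninformative for grouping).
C4 (derived state 'present') is shared by Taxon C and Taxon W — a synapomorphy uniting that clade.
C5 (derived state 'present') is shared by Taxon E and Taxon Z — a synapomorphy uniting that clade.
Most parsimonious ingroup topology: ((Taxon C,Taxon W),(Taxon E,Taxon Z)).
Taxon E and Taxon Z share a more recent common ancestor with each other than either does with Taxon C, so Taxon C is the least closely related of the three.

Taxon C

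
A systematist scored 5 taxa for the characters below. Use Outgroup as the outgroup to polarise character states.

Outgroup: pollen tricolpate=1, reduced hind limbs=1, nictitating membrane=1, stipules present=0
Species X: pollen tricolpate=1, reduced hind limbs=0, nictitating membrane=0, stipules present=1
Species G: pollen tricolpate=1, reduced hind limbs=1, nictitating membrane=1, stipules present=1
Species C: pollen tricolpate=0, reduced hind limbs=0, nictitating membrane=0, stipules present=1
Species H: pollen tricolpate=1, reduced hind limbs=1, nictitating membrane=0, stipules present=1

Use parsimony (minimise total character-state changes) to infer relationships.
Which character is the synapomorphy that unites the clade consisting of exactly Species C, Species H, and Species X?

Character polarity is set by the outgroup: the derived state is whichever differs from the outgroup's state, so for pollen tricolpate, reduced hind limbs, nictitating membrane the derived state is '0', and for the remaining characters it is '1'.
pollen tricolpate: derived state '0' in Species C only — an autapomorphy, so it tells us nothing about relationships among taxa.
reduced hind limbs: derived state '0' in Species C and Species X only — synapomorphy for {Species C, Species X}.
nictitating membrane (derived state '0') is shared by Species C, Species H, and Species X — a synapomorphy uniting that clade.
All ingroup taxa share the derived state '1' for stipules present; it defines the ingroup but does not resolve relationships within it.
Most parsimonious ingroup topology: (((Species X,Species C),Species H),Species G).
The clade {Species C, Species H, Species X} is supported by nictitating membrane: its derived state '0' occurs in exactly those taxa and in no other taxon (including the outgroup).

nictitating membrane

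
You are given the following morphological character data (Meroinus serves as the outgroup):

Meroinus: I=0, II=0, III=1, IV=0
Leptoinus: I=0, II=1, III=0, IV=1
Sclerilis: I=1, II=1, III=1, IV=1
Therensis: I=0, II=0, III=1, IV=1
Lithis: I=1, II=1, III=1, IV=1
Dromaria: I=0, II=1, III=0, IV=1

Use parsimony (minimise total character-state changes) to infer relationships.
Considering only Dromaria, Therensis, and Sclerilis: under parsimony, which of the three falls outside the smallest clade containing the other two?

Character polarity is set by the outgroup: the derived state is whichever differs from the outgroup's state, so for III the derived state is '0', and for the remaining characters it is '1'.
I: derived state '1' in Lithis and Sclerilis only — synapomorphy for {Lithis, Sclerilis}.
Only Dromaria, Leptoinus, Lithis, and Sclerilis show the derived state '1' for II, supporting them as a clade.
III: derived state '0' in Dromaria and Leptoinus only — synapomorphy for {Dromaria, Leptoinus}.
IV (derived state '1') is shared by all ingroup taxa — unites the whole ingroup.
Most parsimonious ingroup topology: (((Leptoinus,Dromaria),(Sclerilis,Lithis)),Therensis).
Dromaria and Sclerilis share a more recent common ancestor with each other than either does with Therensis, so Therensis is the least closely related of the three.

Therensis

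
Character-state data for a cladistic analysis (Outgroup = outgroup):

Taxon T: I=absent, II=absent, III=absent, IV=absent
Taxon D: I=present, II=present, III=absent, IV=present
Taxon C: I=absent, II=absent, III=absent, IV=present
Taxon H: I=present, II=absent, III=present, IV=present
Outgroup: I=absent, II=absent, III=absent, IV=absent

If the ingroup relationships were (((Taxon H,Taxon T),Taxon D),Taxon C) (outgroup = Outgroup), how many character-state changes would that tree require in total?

Map each character onto (((Taxon H,Taxon T),Taxon D),Taxon C) (rooted by Outgroup) and count the minimum state changes it requires (Fitch parsimony):
I: 2; II: 1; III: 1; IV: 2.
Total tree length = 6.

6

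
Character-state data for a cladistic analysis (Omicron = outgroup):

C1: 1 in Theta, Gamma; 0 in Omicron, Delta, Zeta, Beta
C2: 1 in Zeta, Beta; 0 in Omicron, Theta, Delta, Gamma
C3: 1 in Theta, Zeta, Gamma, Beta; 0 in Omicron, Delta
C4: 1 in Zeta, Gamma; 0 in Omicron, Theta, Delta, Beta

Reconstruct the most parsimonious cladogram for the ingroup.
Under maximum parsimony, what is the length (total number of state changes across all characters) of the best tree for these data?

5

The outgroup has state '0' for every character, so '1' is the derived state throughout.
C1: derived state '1' in Gamma and Theta only — synapomorphy for {Gamma, Theta}.
C2: derived state '1' in Beta and Zeta only — synapomorphy for {Beta, Zeta}.
C3: derived state '1' in Beta, Gamma, Theta, and Zeta only — synapomorphy for {Beta, Gamma, Theta, Zeta}.
C4 (state '1') occurs in Gamma and Zeta but conflicts with the nesting implied by the other characters — most parsimoniously interpreted as homoplasy.
Most parsimonious ingroup topology: (((Theta,Gamma),(Zeta,Beta)),Delta).
Changes per character on this tree: C1: 1; C2: 1; C3: 1; C4: 2.
Total = 5.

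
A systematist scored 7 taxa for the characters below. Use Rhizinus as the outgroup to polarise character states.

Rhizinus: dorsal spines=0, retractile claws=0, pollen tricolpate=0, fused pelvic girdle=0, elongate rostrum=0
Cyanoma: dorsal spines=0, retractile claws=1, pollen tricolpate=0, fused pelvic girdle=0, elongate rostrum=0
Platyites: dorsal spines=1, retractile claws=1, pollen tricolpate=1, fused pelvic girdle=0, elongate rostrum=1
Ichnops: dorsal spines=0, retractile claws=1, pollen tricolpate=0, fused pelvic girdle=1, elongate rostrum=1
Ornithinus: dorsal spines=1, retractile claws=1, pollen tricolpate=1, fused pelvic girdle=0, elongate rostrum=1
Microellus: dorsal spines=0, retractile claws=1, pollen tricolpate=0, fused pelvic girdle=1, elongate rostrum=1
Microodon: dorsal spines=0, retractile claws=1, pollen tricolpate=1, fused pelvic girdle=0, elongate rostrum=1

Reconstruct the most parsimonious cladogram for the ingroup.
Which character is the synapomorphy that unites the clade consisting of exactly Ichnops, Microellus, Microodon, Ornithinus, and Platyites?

elongate rostrum

The outgroup has state '0' for every character, so '1' is the derived state throughout.
dorsal spines: derived state '1' in Ornithinus and Platyites only — synapomorphy for {Ornithinus, Platyites}.
All ingroup taxa share the derived state '1' for retractile claws; it defines the ingroup but does not resolve relationships within it.
pollen tricolpate (derived state '1') is shared by Microodon, Ornithinus, and Platyites — a synapomorphy uniting that clade.
Only Ichnops and Microellus show the derived state '1' for fused pelvic girdle, supporting them as a clade.
elongate rostrum (derived state '1') is shared by Ichnops, Microellus, Microodon, Ornithinus, and Platyites — a synapomorphy uniting that clade.
Most parsimonious ingroup topology: (Cyanoma,(((Platyites,Ornithinus),Microodon),(Ichnops,Microellus))).
The clade {Ichnops, Microellus, Microodon, Ornithinus, Platyites} is supported by elongate rostrum: its derived state '1' occurs in exactly those taxa and in no other taxon (including the outgroup).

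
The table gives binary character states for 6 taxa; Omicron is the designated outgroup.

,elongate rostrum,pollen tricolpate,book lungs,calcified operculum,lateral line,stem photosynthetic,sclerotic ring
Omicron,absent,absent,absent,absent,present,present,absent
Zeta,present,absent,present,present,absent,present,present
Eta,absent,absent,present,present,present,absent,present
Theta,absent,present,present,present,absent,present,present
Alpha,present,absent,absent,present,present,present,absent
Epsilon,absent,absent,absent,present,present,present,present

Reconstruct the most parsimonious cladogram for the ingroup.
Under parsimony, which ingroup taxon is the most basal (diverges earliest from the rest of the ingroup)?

Character polarity is set by the outgroup: the derived state is whichever differs from the outgroup's state, so for lateral line, stem photosynthetic the derived state is 'absent', and for the remaining characters it is 'present'.
elongate rostrum groups Alpha and Zeta, which is incompatible with the clades supported by the remaining characters; treating it as convergent (homoplasy) costs fewer steps than any alternative tree.
pollen tricolpate (derived state 'present') is unique to Theta (autapomorphy; uninformative for grouping).
book lungs (derived state 'present') is shared by Eta, Theta, and Zeta — a synapomorphy uniting that clade.
All ingroup taxa share the derived state 'present' for calcified operculum; it defines the ingroup but does not resolve relationships within it.
lateral line: derived state 'absent' in Theta and Zeta only — synapomorphy for {Theta, Zeta}.
stem photosynthetic: derived state 'absent' in Eta only — an autapomorphy, so it tells us nothing about relationships among taxa.
Only Epsilon, Eta, Theta, and Zeta show the derived state 'present' for sclerotic ring, supporting them as a clade.
Most parsimonious ingroup topology: ((((Zeta,Theta),Eta),Epsilon),Alpha).
Alpha is sister to the clade containing all other ingroup taxa, so it is the earliest-diverging (most basal) ingroup lineage.

Alpha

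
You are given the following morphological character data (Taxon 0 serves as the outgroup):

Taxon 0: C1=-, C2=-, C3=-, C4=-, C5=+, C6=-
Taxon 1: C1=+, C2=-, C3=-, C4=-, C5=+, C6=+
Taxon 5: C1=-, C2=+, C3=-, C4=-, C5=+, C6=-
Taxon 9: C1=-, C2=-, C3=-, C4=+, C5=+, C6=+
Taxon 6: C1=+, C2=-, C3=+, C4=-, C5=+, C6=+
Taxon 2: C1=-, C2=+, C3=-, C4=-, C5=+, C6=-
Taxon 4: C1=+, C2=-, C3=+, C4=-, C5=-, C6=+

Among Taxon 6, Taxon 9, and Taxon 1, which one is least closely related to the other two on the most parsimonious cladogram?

Taxon 9

Character polarity is set by the outgroup: the derived state is whichever differs from the outgroup's state, so for C5 the derived state is '-', and for the remaining characters it is '+'.
C1: derived state '+' in Taxon 1, Taxon 4, and Taxon 6 only — synapomorphy for {Taxon 1, Taxon 4, Taxon 6}.
C2 (derived state '+') is shared by Taxon 2 and Taxon 5 — a synapomorphy uniting that clade.
C3: derived state '+' in Taxon 4 and Taxon 6 only — synapomorphy for {Taxon 4, Taxon 6}.
C4: derived state '+' in Taxon 9 only — an autapomorphy, so it tells us nothing about relationships among taxa.
C5: derived state '-' in Taxon 4 only — an autapomorphy, so it tells us nothing about relationships among taxa.
Only Taxon 1, Taxon 4, Taxon 6, and Taxon 9 show the derived state '+' for C6, supporting them as a clade.
Most parsimonious ingroup topology: (((Taxon 1,(Taxon 6,Taxon 4)),Taxon 9),(Taxon 5,Taxon 2)).
Taxon 6 and Taxon 1 share a more recent common ancestor with each other than either does with Taxon 9, so Taxon 9 is the least closely related of the three.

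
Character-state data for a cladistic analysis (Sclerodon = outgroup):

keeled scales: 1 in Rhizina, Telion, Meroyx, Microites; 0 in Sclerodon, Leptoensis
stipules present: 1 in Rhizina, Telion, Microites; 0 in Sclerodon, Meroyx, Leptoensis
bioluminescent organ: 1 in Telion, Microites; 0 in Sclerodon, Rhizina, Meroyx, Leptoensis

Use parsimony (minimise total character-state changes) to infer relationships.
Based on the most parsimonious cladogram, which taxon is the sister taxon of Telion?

The outgroup has state '0' for every character, so '1' is the derived state throughout.
keeled scales: derived state '1' in Meroyx, Microites, Rhizina, and Telion only — synapomorphy for {Meroyx, Microites, Rhizina, Telion}.
Only Microites, Rhizina, and Telion show the derived state '1' for stipules present, supporting them as a clade.
Only Microites and Telion show the derived state '1' for bioluminescent organ, supporting them as a clade.
Most parsimonious ingroup topology: (((Rhizina,(Telion,Microites)),Meroyx),Leptoensis).
Telion and Microites form a cherry on this tree, so they are sister taxa.

Microites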